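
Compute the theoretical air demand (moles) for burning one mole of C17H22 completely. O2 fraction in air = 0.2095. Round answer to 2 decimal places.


Balanced combustion: C17H22 + 22.5 O2 -> 17 CO2 + 11 H2O
O2 needed = C + H/4 = 17 + 22/4 = 22.50 moles
Air moles = O2 / 0.2095 = 22.50 / 0.2095 = 107.40 moles air


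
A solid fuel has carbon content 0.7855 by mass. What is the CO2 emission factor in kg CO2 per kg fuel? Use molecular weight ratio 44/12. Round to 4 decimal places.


EF = C_frac * (M_CO2 / M_C)
EF = 0.7855 * (44/12)
EF = 0.7855 * 3.666667 = 2.8802 kg_CO2/kg_fuel


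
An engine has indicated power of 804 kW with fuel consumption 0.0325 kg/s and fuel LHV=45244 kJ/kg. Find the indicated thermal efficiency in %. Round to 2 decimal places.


eta_ith = (IP / (mf * LHV)) * 100
Denominator = 0.0325 * 45244 = 1470.4300 kW
eta_ith = (804 / 1470.4300) * 100 = 54.68%


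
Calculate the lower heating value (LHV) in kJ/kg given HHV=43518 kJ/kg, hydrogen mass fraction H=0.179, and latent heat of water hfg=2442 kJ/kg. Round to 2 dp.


LHV = HHV - hfg * 9 * H
Water correction = 2442 * 9 * 0.179 = 3934.062 kJ/kg
LHV = 43518 - 3934.062 = 39583.94 kJ/kg


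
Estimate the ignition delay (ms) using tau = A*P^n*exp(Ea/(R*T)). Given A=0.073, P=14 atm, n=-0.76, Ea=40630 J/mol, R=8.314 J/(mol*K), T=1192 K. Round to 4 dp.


tau = A * P^n * exp(Ea/(R*T))
P^n = 14^(-0.76) = 0.13456828
Ea/(R*T) = 40630/(8.314*1192) = 4.099780
exp(Ea/(R*T)) = 60.327011
tau = 0.073 * 0.13456828 * 60.327011 = 0.5926 ms


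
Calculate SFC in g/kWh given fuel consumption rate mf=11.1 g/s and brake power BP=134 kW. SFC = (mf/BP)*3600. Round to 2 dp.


SFC = (mf / BP) * 3600
Rate = 11.1 / 134 = 0.082836 g/(s*kW)
SFC = 0.082836 * 3600 = 298.21 g/kWh


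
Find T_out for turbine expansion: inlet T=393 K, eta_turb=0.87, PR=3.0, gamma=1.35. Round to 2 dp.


T_out = T_in * (1 - eta * (1 - PR^(-(gamma-1)/gamma)))
Exponent = -(1.35-1)/1.35 = -0.25925926
PR^exp = 3.0^(-0.25925926) = 0.75214556
Factor = 1 - 0.87*(1 - 0.75214556) = 0.78436664
T_out = 393 * 0.78436664 = 308.26 K


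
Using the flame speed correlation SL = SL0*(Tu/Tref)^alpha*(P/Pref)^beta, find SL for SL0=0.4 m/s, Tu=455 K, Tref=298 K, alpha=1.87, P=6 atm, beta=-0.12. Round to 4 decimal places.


SL = SL0 * (Tu/Tref)^alpha * (P/Pref)^beta
T ratio = 455/298 = 1.52684564
(T ratio)^alpha = 1.52684564^1.87 = 2.206464
(P/Pref)^beta = 6^(-0.12) = 0.806532
SL = 0.4 * 2.206464 * 0.806532 = 0.7118 m/s


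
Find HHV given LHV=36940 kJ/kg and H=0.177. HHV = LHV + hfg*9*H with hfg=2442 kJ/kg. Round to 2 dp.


HHV = LHV + hfg * 9 * H
Water addition = 2442 * 9 * 0.177 = 3890.106 kJ/kg
HHV = 36940 + 3890.106 = 40830.11 kJ/kg


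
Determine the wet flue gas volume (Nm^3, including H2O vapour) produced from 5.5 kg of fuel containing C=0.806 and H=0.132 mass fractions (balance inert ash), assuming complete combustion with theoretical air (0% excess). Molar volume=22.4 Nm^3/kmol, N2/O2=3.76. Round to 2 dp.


Per kg fuel: CO2 = (C/12 kmol)*22.4 = (0.806/12)*22.4 = 1.50453 Nm^3
Per kg fuel: H2O = (H/2 kmol)*22.4 = (0.132/2)*22.4 = 1.47840 Nm^3
O2 needed per kg fuel = C/12 + H/4 = 0.806/12 + 0.132/4 = 0.10016667 kmol
Per kg fuel: N2 = O2*3.76*22.4 = 0.10016667*3.76*22.4 = 8.43644 Nm^3
Total per kg = 1.50453 + 1.47840 + 8.43644 = 11.41937 Nm^3
Total = 11.41937 * 5.5 = 62.81 Nm^3


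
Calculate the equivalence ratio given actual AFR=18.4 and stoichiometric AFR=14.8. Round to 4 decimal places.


phi = AFR_stoich / AFR_actual
phi = 14.8 / 18.4 = 0.8043


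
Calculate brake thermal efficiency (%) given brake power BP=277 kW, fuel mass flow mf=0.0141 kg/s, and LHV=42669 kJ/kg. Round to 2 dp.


eta_BTE = (BP / (mf * LHV)) * 100
Denominator = 0.0141 * 42669 = 601.6329 kW
eta_BTE = (277 / 601.6329) * 100 = 46.04%


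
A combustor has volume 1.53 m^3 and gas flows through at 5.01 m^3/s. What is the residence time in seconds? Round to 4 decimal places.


tau = V / Q_flow
tau = 1.53 / 5.01 = 0.3054 s


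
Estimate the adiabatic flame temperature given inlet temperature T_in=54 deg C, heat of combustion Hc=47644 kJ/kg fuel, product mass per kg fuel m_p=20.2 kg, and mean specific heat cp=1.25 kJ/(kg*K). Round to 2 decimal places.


T_ad = T_in + Hc / (m_p * cp)
Denominator = 20.2 * 1.25 = 25.2500
Temperature rise = 47644 / 25.2500 = 1886.89 K
T_ad = 54 + 1886.89 = 1940.89 deg C


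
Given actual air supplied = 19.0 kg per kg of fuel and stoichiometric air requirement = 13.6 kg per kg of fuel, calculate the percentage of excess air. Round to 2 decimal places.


Excess air = actual - stoichiometric = 19.0 - 13.6 = 5.40 kg/kg fuel
Excess air % = (excess / stoich) * 100 = (5.40 / 13.6) * 100 = 39.71%


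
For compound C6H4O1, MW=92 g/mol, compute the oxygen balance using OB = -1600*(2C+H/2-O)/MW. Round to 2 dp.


OB = -1600 * (2C + H/2 - O) / MW
Inner = 2*6 + 4/2 - 1 = 13.00
OB = -1600 * 13.00 / 92 = -226.09%


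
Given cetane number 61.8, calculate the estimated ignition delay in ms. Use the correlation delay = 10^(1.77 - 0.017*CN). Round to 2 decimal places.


delay = 10^(1.77 - 0.017*CN)
Exponent = 1.77 - 0.017*61.8 = 0.7194
delay = 10^0.7194 = 5.24 ms


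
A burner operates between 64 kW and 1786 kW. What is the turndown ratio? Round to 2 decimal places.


TDR = Q_max / Q_min
TDR = 1786 / 64 = 27.91


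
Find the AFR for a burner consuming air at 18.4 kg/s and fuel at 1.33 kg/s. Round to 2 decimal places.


AFR = m_air / m_fuel
AFR = 18.4 / 1.33 = 13.83


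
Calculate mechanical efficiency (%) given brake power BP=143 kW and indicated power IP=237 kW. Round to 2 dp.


eta_mech = (BP / IP) * 100
Ratio = 143 / 237 = 0.6034
eta_mech = 0.6034 * 100 = 60.34%


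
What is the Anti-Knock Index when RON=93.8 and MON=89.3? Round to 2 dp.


AKI = (RON + MON) / 2
AKI = (93.8 + 89.3) / 2
AKI = 183.1 / 2 = 91.55


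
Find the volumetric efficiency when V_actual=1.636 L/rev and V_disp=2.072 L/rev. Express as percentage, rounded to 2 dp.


eta_v = (V_actual / V_disp) * 100
Ratio = 1.636 / 2.072 = 0.7896
eta_v = 0.7896 * 100 = 78.96%


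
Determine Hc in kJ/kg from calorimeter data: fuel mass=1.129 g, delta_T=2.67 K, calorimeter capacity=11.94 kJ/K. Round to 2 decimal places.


Hc = C_cal * delta_T / m_fuel
Q_released = 11.94 * 2.67 = 31.8798 kJ
m_fuel = 1.129 g = 1.129/1000 kg = 0.001129 kg
Hc = 31.8798 / 0.001129 = 28237.20 kJ/kg


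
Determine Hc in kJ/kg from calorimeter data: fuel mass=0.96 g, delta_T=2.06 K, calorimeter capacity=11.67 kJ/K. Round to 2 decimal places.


Hc = C_cal * delta_T / m_fuel
Q_released = 11.67 * 2.06 = 24.0402 kJ
m_fuel = 0.96 g = 0.96/1000 kg = 0.000960 kg
Hc = 24.0402 / 0.000960 = 25041.88 kJ/kg


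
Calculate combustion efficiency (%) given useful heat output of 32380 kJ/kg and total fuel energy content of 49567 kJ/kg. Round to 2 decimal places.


Efficiency = (Q_useful / Q_fuel) * 100
Efficiency = (32380 / 49567) * 100
Efficiency = 0.6533 * 100 = 65.33%


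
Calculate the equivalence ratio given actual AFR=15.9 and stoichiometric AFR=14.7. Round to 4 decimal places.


phi = AFR_stoich / AFR_actual
phi = 14.7 / 15.9 = 0.9245


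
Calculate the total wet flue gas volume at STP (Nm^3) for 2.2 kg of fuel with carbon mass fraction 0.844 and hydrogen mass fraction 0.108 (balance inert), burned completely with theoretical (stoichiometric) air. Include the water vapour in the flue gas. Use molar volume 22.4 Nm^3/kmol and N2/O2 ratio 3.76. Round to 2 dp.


Per kg fuel: CO2 = (C/12 kmol)*22.4 = (0.844/12)*22.4 = 1.57547 Nm^3
Per kg fuel: H2O = (H/2 kmol)*22.4 = (0.108/2)*22.4 = 1.20960 Nm^3
O2 needed per kg fuel = C/12 + H/4 = 0.844/12 + 0.108/4 = 0.09733333 kmol
Per kg fuel: N2 = O2*3.76*22.4 = 0.09733333*3.76*22.4 = 8.19780 Nm^3
Total per kg = 1.57547 + 1.20960 + 8.19780 = 10.98287 Nm^3
Total = 10.98287 * 2.2 = 24.16 Nm^3


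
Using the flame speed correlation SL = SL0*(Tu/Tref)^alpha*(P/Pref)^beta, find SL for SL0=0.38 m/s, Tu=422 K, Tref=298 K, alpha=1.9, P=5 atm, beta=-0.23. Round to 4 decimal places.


SL = SL0 * (Tu/Tref)^alpha * (P/Pref)^beta
T ratio = 422/298 = 1.41610738
(T ratio)^alpha = 1.41610738^1.9 = 1.936791
(P/Pref)^beta = 5^(-0.23) = 0.690616
SL = 0.38 * 1.936791 * 0.690616 = 0.5083 m/s


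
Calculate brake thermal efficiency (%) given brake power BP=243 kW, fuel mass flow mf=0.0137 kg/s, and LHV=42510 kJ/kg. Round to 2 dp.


eta_BTE = (BP / (mf * LHV)) * 100
Denominator = 0.0137 * 42510 = 582.3870 kW
eta_BTE = (243 / 582.3870) * 100 = 41.72%


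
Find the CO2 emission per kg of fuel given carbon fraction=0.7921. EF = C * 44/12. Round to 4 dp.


EF = C_frac * (M_CO2 / M_C)
EF = 0.7921 * (44/12)
EF = 0.7921 * 3.666667 = 2.9044 kg_CO2/kg_fuel


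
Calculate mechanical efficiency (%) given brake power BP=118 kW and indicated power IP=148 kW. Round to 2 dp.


eta_mech = (BP / IP) * 100
Ratio = 118 / 148 = 0.7973
eta_mech = 0.7973 * 100 = 79.73%


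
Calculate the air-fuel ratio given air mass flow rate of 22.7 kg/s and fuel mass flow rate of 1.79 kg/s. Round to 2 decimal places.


AFR = m_air / m_fuel
AFR = 22.7 / 1.79 = 12.68


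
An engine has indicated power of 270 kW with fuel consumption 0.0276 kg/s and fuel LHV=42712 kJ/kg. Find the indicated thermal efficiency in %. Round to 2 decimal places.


eta_ith = (IP / (mf * LHV)) * 100
Denominator = 0.0276 * 42712 = 1178.8512 kW
eta_ith = (270 / 1178.8512) * 100 = 22.90%


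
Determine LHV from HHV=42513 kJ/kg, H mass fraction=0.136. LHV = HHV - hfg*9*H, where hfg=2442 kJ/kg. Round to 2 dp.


LHV = HHV - hfg * 9 * H
Water correction = 2442 * 9 * 0.136 = 2989.008 kJ/kg
LHV = 42513 - 2989.008 = 39523.99 kJ/kg


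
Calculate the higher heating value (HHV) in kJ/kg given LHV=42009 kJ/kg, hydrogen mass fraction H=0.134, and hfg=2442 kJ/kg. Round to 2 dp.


HHV = LHV + hfg * 9 * H
Water addition = 2442 * 9 * 0.134 = 2945.052 kJ/kg
HHV = 42009 + 2945.052 = 44954.05 kJ/kg


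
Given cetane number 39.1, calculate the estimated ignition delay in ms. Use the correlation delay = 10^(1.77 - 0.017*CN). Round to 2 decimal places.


delay = 10^(1.77 - 0.017*CN)
Exponent = 1.77 - 0.017*39.1 = 1.1053
delay = 10^1.1053 = 12.74 ms


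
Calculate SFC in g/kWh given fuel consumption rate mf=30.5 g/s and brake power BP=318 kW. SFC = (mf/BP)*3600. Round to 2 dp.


SFC = (mf / BP) * 3600
Rate = 30.5 / 318 = 0.095912 g/(s*kW)
SFC = 0.095912 * 3600 = 345.28 g/kWh


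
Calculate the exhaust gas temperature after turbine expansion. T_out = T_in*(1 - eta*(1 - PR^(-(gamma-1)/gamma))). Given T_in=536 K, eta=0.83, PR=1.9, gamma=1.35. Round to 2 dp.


T_out = T_in * (1 - eta * (1 - PR^(-(gamma-1)/gamma)))
Exponent = -(1.35-1)/1.35 = -0.25925926
PR^exp = 1.9^(-0.25925926) = 0.84670193
Factor = 1 - 0.83*(1 - 0.84670193) = 0.87276260
T_out = 536 * 0.87276260 = 467.80 K


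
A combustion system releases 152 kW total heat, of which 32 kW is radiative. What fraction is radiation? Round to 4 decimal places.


f_rad = Q_rad / Q_total
f_rad = 32 / 152 = 0.2105


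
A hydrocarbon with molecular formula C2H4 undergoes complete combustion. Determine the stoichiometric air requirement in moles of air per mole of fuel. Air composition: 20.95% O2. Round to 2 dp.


Balanced combustion: C2H4 + 3 O2 -> 2 CO2 + 2 H2O
O2 needed = C + H/4 = 2 + 4/4 = 3.00 moles
Air moles = O2 / 0.2095 = 3.00 / 0.2095 = 14.32 moles air


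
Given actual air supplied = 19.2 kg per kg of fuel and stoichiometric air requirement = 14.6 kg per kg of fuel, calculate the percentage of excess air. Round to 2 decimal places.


Excess air = actual - stoichiometric = 19.2 - 14.6 = 4.60 kg/kg fuel
Excess air % = (excess / stoich) * 100 = (4.60 / 14.6) * 100 = 31.51%


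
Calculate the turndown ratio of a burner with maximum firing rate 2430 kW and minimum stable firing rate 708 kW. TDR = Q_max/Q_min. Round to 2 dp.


TDR = Q_max / Q_min
TDR = 2430 / 708 = 3.43


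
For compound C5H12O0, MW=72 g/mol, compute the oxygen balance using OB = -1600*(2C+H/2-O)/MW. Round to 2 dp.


OB = -1600 * (2C + H/2 - O) / MW
Inner = 2*5 + 12/2 - 0 = 16.00
OB = -1600 * 16.00 / 72 = -355.56%


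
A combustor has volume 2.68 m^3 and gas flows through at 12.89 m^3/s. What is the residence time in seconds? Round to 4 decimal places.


tau = V / Q_flow
tau = 2.68 / 12.89 = 0.2079 s


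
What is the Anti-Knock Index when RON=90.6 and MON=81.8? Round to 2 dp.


AKI = (RON + MON) / 2
AKI = (90.6 + 81.8) / 2
AKI = 172.4 / 2 = 86.20


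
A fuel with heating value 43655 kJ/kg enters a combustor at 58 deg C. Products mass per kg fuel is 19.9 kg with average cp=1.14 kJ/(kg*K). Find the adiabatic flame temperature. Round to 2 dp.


T_ad = T_in + Hc / (m_p * cp)
Denominator = 19.9 * 1.14 = 22.6860
Temperature rise = 43655 / 22.6860 = 1924.31 K
T_ad = 58 + 1924.31 = 1982.31 deg C


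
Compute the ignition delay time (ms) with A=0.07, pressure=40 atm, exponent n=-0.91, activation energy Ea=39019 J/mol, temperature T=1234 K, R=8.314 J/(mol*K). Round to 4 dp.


tau = A * P^n * exp(Ea/(R*T))
P^n = 40^(-0.91) = 0.03484379
Ea/(R*T) = 39019/(8.314*1234) = 3.803216
exp(Ea/(R*T)) = 44.845161
tau = 0.07 * 0.03484379 * 44.845161 = 0.1094 ms


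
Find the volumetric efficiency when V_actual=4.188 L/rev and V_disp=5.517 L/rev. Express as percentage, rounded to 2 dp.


eta_v = (V_actual / V_disp) * 100
Ratio = 4.188 / 5.517 = 0.7591
eta_v = 0.7591 * 100 = 75.91%


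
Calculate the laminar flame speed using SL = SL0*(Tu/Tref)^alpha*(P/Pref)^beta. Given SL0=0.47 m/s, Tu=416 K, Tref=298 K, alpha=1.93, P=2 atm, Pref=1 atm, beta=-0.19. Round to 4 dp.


SL = SL0 * (Tu/Tref)^alpha * (P/Pref)^beta
T ratio = 416/298 = 1.39597315
(T ratio)^alpha = 1.39597315^1.93 = 1.903762
(P/Pref)^beta = 2^(-0.19) = 0.876606
SL = 0.47 * 1.903762 * 0.876606 = 0.7844 m/s


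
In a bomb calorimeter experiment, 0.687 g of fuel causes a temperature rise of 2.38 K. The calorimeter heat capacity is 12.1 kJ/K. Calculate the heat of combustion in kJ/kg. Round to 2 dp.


Hc = C_cal * delta_T / m_fuel
Q_released = 12.1 * 2.38 = 28.7980 kJ
m_fuel = 0.687 g = 0.687/1000 kg = 0.000687 kg
Hc = 28.7980 / 0.000687 = 41918.49 kJ/kg


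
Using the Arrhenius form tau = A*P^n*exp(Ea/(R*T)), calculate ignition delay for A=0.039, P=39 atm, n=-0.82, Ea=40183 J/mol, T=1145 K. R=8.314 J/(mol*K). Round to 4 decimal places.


tau = A * P^n * exp(Ea/(R*T))
P^n = 39^(-0.82) = 0.04958234
Ea/(R*T) = 40183/(8.314*1145) = 4.221112
exp(Ea/(R*T)) = 68.109163
tau = 0.039 * 0.04958234 * 68.109163 = 0.1317 ms


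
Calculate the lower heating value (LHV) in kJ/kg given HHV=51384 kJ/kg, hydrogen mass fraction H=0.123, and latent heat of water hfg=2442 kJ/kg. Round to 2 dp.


LHV = HHV - hfg * 9 * H
Water correction = 2442 * 9 * 0.123 = 2703.294 kJ/kg
LHV = 51384 - 2703.294 = 48680.71 kJ/kg


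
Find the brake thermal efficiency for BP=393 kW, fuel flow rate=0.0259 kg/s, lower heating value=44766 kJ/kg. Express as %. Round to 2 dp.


eta_BTE = (BP / (mf * LHV)) * 100
Denominator = 0.0259 * 44766 = 1159.4394 kW
eta_BTE = (393 / 1159.4394) * 100 = 33.90%


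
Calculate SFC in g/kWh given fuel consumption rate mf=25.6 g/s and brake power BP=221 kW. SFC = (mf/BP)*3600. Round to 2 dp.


SFC = (mf / BP) * 3600
Rate = 25.6 / 221 = 0.115837 g/(s*kW)
SFC = 0.115837 * 3600 = 417.01 g/kWh


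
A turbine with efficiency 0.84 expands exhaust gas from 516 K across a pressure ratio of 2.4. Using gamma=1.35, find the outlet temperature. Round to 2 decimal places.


T_out = T_in * (1 - eta * (1 - PR^(-(gamma-1)/gamma)))
Exponent = -(1.35-1)/1.35 = -0.25925926
PR^exp = 2.4^(-0.25925926) = 0.79694200
Factor = 1 - 0.84*(1 - 0.79694200) = 0.82943128
T_out = 516 * 0.82943128 = 427.99 K


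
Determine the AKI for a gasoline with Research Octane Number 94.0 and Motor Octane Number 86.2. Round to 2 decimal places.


AKI = (RON + MON) / 2
AKI = (94.0 + 86.2) / 2
AKI = 180.2 / 2 = 90.10


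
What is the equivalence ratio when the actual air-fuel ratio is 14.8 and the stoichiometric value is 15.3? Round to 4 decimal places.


phi = AFR_stoich / AFR_actual
phi = 15.3 / 14.8 = 1.0338


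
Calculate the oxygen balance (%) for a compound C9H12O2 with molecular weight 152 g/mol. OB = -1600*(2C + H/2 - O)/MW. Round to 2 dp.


OB = -1600 * (2C + H/2 - O) / MW
Inner = 2*9 + 12/2 - 2 = 22.00
OB = -1600 * 22.00 / 152 = -231.58%


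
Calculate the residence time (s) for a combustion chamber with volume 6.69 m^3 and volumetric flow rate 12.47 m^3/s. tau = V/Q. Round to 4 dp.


tau = V / Q_flow
tau = 6.69 / 12.47 = 0.5365 s


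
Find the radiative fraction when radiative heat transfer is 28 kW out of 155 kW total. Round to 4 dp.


f_rad = Q_rad / Q_total
f_rad = 28 / 155 = 0.1806


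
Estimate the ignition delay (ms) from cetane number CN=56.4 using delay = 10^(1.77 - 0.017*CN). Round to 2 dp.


delay = 10^(1.77 - 0.017*CN)
Exponent = 1.77 - 0.017*56.4 = 0.8112
delay = 10^0.8112 = 6.47 ms


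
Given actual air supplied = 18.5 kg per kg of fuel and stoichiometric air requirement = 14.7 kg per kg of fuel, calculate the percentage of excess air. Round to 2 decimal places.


Excess air = actual - stoichiometric = 18.5 - 14.7 = 3.80 kg/kg fuel
Excess air % = (excess / stoich) * 100 = (3.80 / 14.7) * 100 = 25.85%


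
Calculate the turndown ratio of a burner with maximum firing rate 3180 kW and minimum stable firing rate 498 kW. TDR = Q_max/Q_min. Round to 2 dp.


TDR = Q_max / Q_min
TDR = 3180 / 498 = 6.39


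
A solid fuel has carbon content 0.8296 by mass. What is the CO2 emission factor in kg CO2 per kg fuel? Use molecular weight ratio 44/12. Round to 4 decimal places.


EF = C_frac * (M_CO2 / M_C)
EF = 0.8296 * (44/12)
EF = 0.8296 * 3.666667 = 3.0419 kg_CO2/kg_fuel


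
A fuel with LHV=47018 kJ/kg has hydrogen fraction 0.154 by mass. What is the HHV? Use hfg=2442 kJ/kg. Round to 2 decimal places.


HHV = LHV + hfg * 9 * H
Water addition = 2442 * 9 * 0.154 = 3384.612 kJ/kg
HHV = 47018 + 3384.612 = 50402.61 kJ/kg


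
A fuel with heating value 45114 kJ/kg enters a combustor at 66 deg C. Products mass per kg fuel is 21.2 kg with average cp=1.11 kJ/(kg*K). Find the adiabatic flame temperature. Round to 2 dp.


T_ad = T_in + Hc / (m_p * cp)
Denominator = 21.2 * 1.11 = 23.5320
Temperature rise = 45114 / 23.5320 = 1917.13 K
T_ad = 66 + 1917.13 = 1983.13 deg C


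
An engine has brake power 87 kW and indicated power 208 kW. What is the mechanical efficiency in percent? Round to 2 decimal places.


eta_mech = (BP / IP) * 100
Ratio = 87 / 208 = 0.4183
eta_mech = 0.4183 * 100 = 41.83%


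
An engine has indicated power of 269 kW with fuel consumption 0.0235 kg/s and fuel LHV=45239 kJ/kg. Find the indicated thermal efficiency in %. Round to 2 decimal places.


eta_ith = (IP / (mf * LHV)) * 100
Denominator = 0.0235 * 45239 = 1063.1165 kW
eta_ith = (269 / 1063.1165) * 100 = 25.30%


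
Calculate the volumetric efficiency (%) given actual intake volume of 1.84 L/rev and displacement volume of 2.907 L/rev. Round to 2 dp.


eta_v = (V_actual / V_disp) * 100
Ratio = 1.84 / 2.907 = 0.6330
eta_v = 0.6330 * 100 = 63.30%


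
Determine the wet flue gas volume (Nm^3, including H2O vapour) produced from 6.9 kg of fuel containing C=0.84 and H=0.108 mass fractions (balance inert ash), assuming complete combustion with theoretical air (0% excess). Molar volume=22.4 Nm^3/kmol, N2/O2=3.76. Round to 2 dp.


Per kg fuel: CO2 = (C/12 kmol)*22.4 = (0.84/12)*22.4 = 1.56800 Nm^3
Per kg fuel: H2O = (H/2 kmol)*22.4 = (0.108/2)*22.4 = 1.20960 Nm^3
O2 needed per kg fuel = C/12 + H/4 = 0.84/12 + 0.108/4 = 0.09700000 kmol
Per kg fuel: N2 = O2*3.76*22.4 = 0.09700000*3.76*22.4 = 8.16973 Nm^3
Total per kg = 1.56800 + 1.20960 + 8.16973 = 10.94733 Nm^3
Total = 10.94733 * 6.9 = 75.54 Nm^3


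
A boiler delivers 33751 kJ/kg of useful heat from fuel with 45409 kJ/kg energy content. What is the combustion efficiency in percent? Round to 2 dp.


Efficiency = (Q_useful / Q_fuel) * 100
Efficiency = (33751 / 45409) * 100
Efficiency = 0.7433 * 100 = 74.33%


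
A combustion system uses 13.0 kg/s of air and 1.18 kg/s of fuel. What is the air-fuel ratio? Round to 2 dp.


AFR = m_air / m_fuel
AFR = 13.0 / 1.18 = 11.02


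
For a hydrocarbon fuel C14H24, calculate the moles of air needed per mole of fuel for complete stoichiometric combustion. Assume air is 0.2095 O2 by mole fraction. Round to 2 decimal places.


Balanced combustion: C14H24 + 20 O2 -> 14 CO2 + 12 H2O
O2 needed = C + H/4 = 14 + 24/4 = 20.00 moles
Air moles = O2 / 0.2095 = 20.00 / 0.2095 = 95.47 moles air


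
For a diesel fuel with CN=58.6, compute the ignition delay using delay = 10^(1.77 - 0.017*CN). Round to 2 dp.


delay = 10^(1.77 - 0.017*CN)
Exponent = 1.77 - 0.017*58.6 = 0.7738
delay = 10^0.7738 = 5.94 ms


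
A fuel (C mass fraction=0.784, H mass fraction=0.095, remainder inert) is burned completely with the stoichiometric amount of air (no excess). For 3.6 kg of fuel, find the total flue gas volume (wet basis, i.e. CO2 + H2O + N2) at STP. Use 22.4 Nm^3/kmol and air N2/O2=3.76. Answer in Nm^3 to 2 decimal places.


Per kg fuel: CO2 = (C/12 kmol)*22.4 = (0.784/12)*22.4 = 1.46347 Nm^3
Per kg fuel: H2O = (H/2 kmol)*22.4 = (0.095/2)*22.4 = 1.06400 Nm^3
O2 needed per kg fuel = C/12 + H/4 = 0.784/12 + 0.095/4 = 0.08908333 kmol
Per kg fuel: N2 = O2*3.76*22.4 = 0.08908333*3.76*22.4 = 7.50295 Nm^3
Total per kg = 1.46347 + 1.06400 + 7.50295 = 10.03042 Nm^3
Total = 10.03042 * 3.6 = 36.11 Nm^3


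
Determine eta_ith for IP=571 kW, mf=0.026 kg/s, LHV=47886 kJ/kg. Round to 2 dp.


eta_ith = (IP / (mf * LHV)) * 100
Denominator = 0.026 * 47886 = 1245.0360 kW
eta_ith = (571 / 1245.0360) * 100 = 45.86%


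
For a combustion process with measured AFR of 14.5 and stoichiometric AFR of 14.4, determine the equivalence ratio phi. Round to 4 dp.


phi = AFR_stoich / AFR_actual
phi = 14.4 / 14.5 = 0.9931


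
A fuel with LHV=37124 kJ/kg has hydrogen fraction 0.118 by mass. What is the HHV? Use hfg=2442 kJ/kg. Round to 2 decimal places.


HHV = LHV + hfg * 9 * H
Water addition = 2442 * 9 * 0.118 = 2593.404 kJ/kg
HHV = 37124 + 2593.404 = 39717.40 kJ/kg


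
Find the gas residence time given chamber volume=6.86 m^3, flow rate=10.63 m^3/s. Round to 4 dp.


tau = V / Q_flow
tau = 6.86 / 10.63 = 0.6453 s


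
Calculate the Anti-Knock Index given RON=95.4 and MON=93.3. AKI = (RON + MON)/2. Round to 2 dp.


AKI = (RON + MON) / 2
AKI = (95.4 + 93.3) / 2
AKI = 188.7 / 2 = 94.35


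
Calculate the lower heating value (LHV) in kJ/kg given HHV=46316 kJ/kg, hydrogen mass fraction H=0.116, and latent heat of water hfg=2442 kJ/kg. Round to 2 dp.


LHV = HHV - hfg * 9 * H
Water correction = 2442 * 9 * 0.116 = 2549.448 kJ/kg
LHV = 46316 - 2549.448 = 43766.55 kJ/kg


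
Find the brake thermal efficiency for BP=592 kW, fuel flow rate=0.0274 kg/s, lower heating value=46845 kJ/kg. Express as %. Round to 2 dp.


eta_BTE = (BP / (mf * LHV)) * 100
Denominator = 0.0274 * 46845 = 1283.5530 kW
eta_BTE = (592 / 1283.5530) * 100 = 46.12%


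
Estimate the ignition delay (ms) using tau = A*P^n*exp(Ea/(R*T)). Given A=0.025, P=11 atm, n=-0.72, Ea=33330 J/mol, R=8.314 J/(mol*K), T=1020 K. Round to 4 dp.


tau = A * P^n * exp(Ea/(R*T))
P^n = 11^(-0.72) = 0.17790873
Ea/(R*T) = 33330/(8.314*1020) = 3.930295
exp(Ea/(R*T)) = 50.921985
tau = 0.025 * 0.17790873 * 50.921985 = 0.2265 ms


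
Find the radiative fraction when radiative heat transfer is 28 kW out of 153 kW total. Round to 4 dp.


f_rad = Q_rad / Q_total
f_rad = 28 / 153 = 0.1830


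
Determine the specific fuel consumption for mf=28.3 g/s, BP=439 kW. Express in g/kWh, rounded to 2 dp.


SFC = (mf / BP) * 3600
Rate = 28.3 / 439 = 0.064465 g/(s*kW)
SFC = 0.064465 * 3600 = 232.07 g/kWh


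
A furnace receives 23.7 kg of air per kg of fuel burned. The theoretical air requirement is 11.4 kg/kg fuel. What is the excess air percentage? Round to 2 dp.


Excess air = actual - stoichiometric = 23.7 - 11.4 = 12.30 kg/kg fuel
Excess air % = (excess / stoich) * 100 = (12.30 / 11.4) * 100 = 107.89%


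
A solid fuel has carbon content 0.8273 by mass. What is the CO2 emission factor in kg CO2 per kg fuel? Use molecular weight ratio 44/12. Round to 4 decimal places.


EF = C_frac * (M_CO2 / M_C)
EF = 0.8273 * (44/12)
EF = 0.8273 * 3.666667 = 3.0334 kg_CO2/kg_fuel


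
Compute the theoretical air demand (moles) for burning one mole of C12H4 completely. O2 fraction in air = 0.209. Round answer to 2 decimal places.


Balanced combustion: C12H4 + 13 O2 -> 12 CO2 + 2 H2O
O2 needed = C + H/4 = 12 + 4/4 = 13.00 moles
Air moles = O2 / 0.209 = 13.00 / 0.209 = 62.20 moles air


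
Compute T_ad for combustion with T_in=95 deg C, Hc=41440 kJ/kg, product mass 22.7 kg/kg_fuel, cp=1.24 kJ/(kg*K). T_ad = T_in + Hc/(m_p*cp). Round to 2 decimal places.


T_ad = T_in + Hc / (m_p * cp)
Denominator = 22.7 * 1.24 = 28.1480
Temperature rise = 41440 / 28.1480 = 1472.22 K
T_ad = 95 + 1472.22 = 1567.22 deg C


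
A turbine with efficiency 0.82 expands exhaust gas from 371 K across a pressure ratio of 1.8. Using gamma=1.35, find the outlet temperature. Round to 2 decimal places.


T_out = T_in * (1 - eta * (1 - PR^(-(gamma-1)/gamma)))
Exponent = -(1.35-1)/1.35 = -0.25925926
PR^exp = 1.8^(-0.25925926) = 0.85865408
Factor = 1 - 0.82*(1 - 0.85865408) = 0.88409635
T_out = 371 * 0.88409635 = 328.00 K


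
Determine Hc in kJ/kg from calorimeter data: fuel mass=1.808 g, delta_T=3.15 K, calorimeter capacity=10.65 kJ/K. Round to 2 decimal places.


Hc = C_cal * delta_T / m_fuel
Q_released = 10.65 * 3.15 = 33.5475 kJ
m_fuel = 1.808 g = 1.808/1000 kg = 0.001808 kg
Hc = 33.5475 / 0.001808 = 18555.03 kJ/kg


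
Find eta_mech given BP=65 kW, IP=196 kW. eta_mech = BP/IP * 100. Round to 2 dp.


eta_mech = (BP / IP) * 100
Ratio = 65 / 196 = 0.3316
eta_mech = 0.3316 * 100 = 33.16%


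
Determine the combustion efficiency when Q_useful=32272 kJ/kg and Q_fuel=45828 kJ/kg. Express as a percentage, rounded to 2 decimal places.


Efficiency = (Q_useful / Q_fuel) * 100
Efficiency = (32272 / 45828) * 100
Efficiency = 0.7042 * 100 = 70.42%


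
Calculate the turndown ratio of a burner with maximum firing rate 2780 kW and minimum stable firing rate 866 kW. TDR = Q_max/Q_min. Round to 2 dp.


TDR = Q_max / Q_min
TDR = 2780 / 866 = 3.21


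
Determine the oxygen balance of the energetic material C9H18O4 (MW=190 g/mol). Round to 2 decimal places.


OB = -1600 * (2C + H/2 - O) / MW
Inner = 2*9 + 18/2 - 4 = 23.00
OB = -1600 * 23.00 / 190 = -193.68%


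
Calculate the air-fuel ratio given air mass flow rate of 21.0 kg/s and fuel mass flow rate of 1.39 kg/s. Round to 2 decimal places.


AFR = m_air / m_fuel
AFR = 21.0 / 1.39 = 15.11


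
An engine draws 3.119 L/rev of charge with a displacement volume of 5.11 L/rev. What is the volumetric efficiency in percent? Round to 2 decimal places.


eta_v = (V_actual / V_disp) * 100
Ratio = 3.119 / 5.11 = 0.6104
eta_v = 0.6104 * 100 = 61.04%


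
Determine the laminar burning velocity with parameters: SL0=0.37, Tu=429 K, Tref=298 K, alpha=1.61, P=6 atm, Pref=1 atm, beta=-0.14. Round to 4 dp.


SL = SL0 * (Tu/Tref)^alpha * (P/Pref)^beta
T ratio = 429/298 = 1.43959732
(T ratio)^alpha = 1.43959732^1.61 = 1.797910
(P/Pref)^beta = 6^(-0.14) = 0.778142
SL = 0.37 * 1.797910 * 0.778142 = 0.5176 m/s


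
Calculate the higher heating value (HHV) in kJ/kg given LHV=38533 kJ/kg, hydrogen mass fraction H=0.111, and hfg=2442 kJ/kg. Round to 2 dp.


HHV = LHV + hfg * 9 * H
Water addition = 2442 * 9 * 0.111 = 2439.558 kJ/kg
HHV = 38533 + 2439.558 = 40972.56 kJ/kg


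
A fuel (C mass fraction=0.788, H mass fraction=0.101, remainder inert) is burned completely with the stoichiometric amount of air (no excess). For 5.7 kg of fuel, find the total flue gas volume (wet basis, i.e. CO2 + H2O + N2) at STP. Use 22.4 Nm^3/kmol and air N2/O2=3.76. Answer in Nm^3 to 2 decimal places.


Per kg fuel: CO2 = (C/12 kmol)*22.4 = (0.788/12)*22.4 = 1.47093 Nm^3
Per kg fuel: H2O = (H/2 kmol)*22.4 = (0.101/2)*22.4 = 1.13120 Nm^3
O2 needed per kg fuel = C/12 + H/4 = 0.788/12 + 0.101/4 = 0.09091667 kmol
Per kg fuel: N2 = O2*3.76*22.4 = 0.09091667*3.76*22.4 = 7.65737 Nm^3
Total per kg = 1.47093 + 1.13120 + 7.65737 = 10.25950 Nm^3
Total = 10.25950 * 5.7 = 58.48 Nm^3


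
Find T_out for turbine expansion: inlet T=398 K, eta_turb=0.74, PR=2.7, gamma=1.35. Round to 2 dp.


T_out = T_in * (1 - eta * (1 - PR^(-(gamma-1)/gamma)))
Exponent = -(1.35-1)/1.35 = -0.25925926
PR^exp = 2.7^(-0.25925926) = 0.77297411
Factor = 1 - 0.74*(1 - 0.77297411) = 0.83200084
T_out = 398 * 0.83200084 = 331.14 K


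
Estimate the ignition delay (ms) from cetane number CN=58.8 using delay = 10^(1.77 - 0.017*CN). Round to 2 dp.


delay = 10^(1.77 - 0.017*CN)
Exponent = 1.77 - 0.017*58.8 = 0.7704
delay = 10^0.7704 = 5.89 ms


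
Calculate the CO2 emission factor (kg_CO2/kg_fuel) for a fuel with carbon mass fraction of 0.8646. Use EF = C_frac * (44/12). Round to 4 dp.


EF = C_frac * (M_CO2 / M_C)
EF = 0.8646 * (44/12)
EF = 0.8646 * 3.666667 = 3.1702 kg_CO2/kg_fuel


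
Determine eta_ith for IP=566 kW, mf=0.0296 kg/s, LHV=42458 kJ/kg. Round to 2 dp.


eta_ith = (IP / (mf * LHV)) * 100
Denominator = 0.0296 * 42458 = 1256.7568 kW
eta_ith = (566 / 1256.7568) * 100 = 45.04%


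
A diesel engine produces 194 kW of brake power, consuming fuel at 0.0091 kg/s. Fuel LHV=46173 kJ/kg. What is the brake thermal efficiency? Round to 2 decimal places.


eta_BTE = (BP / (mf * LHV)) * 100
Denominator = 0.0091 * 46173 = 420.1743 kW
eta_BTE = (194 / 420.1743) * 100 = 46.17%


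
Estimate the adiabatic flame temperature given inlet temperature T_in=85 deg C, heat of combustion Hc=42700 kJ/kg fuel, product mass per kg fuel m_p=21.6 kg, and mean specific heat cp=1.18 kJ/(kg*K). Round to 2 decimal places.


T_ad = T_in + Hc / (m_p * cp)
Denominator = 21.6 * 1.18 = 25.4880
Temperature rise = 42700 / 25.4880 = 1675.30 K
T_ad = 85 + 1675.30 = 1760.30 deg C


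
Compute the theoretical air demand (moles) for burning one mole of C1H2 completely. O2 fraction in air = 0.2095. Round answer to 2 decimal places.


Balanced combustion: C1H2 + 1.5 O2 -> 1 CO2 + 1 H2O
O2 needed = C + H/4 = 1 + 2/4 = 1.50 moles
Air moles = O2 / 0.2095 = 1.50 / 0.2095 = 7.16 moles air


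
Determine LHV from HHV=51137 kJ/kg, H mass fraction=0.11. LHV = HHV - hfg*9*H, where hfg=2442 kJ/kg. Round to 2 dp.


LHV = HHV - hfg * 9 * H
Water correction = 2442 * 9 * 0.11 = 2417.580 kJ/kg
LHV = 51137 - 2417.580 = 48719.42 kJ/kg


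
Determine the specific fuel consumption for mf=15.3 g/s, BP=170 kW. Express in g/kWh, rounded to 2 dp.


SFC = (mf / BP) * 3600
Rate = 15.3 / 170 = 0.090000 g/(s*kW)
SFC = 0.090000 * 3600 = 324.00 g/kWh


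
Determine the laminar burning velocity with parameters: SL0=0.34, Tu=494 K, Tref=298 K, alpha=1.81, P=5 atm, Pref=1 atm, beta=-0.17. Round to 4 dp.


SL = SL0 * (Tu/Tref)^alpha * (P/Pref)^beta
T ratio = 494/298 = 1.65771812
(T ratio)^alpha = 1.65771812^1.81 = 2.496401
(P/Pref)^beta = 5^(-0.17) = 0.760633
SL = 0.34 * 2.496401 * 0.760633 = 0.6456 m/s


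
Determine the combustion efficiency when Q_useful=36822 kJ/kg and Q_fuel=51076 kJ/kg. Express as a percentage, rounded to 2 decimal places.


Efficiency = (Q_useful / Q_fuel) * 100
Efficiency = (36822 / 51076) * 100
Efficiency = 0.7209 * 100 = 72.09%


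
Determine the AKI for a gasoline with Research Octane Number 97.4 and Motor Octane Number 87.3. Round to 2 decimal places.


AKI = (RON + MON) / 2
AKI = (97.4 + 87.3) / 2
AKI = 184.7 / 2 = 92.35


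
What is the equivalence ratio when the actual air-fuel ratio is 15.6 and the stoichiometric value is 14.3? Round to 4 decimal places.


phi = AFR_stoich / AFR_actual
phi = 14.3 / 15.6 = 0.9167


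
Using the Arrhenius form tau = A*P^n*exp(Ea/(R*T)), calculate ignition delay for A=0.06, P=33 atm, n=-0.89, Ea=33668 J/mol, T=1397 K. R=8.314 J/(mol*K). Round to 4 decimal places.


tau = A * P^n * exp(Ea/(R*T))
P^n = 33^(-0.89) = 0.04451666
Ea/(R*T) = 33668/(8.314*1397) = 2.898751
exp(Ea/(R*T)) = 18.151458
tau = 0.06 * 0.04451666 * 18.151458 = 0.0485 ms


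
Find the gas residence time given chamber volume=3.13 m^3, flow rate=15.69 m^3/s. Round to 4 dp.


tau = V / Q_flow
tau = 3.13 / 15.69 = 0.1995 s


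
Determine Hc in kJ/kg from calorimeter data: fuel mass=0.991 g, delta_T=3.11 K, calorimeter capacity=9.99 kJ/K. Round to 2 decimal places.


Hc = C_cal * delta_T / m_fuel
Q_released = 9.99 * 3.11 = 31.0689 kJ
m_fuel = 0.991 g = 0.991/1000 kg = 0.000991 kg
Hc = 31.0689 / 0.000991 = 31351.06 kJ/kg


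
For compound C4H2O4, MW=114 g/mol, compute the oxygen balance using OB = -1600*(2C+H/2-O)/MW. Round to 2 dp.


OB = -1600 * (2C + H/2 - O) / MW
Inner = 2*4 + 2/2 - 4 = 5.00
OB = -1600 * 5.00 / 114 = -70.18%


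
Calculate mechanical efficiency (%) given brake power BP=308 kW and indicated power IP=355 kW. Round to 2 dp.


eta_mech = (BP / IP) * 100
Ratio = 308 / 355 = 0.8676
eta_mech = 0.8676 * 100 = 86.76%


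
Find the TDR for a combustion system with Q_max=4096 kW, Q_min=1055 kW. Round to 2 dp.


TDR = Q_max / Q_min
TDR = 4096 / 1055 = 3.88


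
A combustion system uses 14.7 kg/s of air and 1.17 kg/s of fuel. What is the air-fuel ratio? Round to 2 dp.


AFR = m_air / m_fuel
AFR = 14.7 / 1.17 = 12.56


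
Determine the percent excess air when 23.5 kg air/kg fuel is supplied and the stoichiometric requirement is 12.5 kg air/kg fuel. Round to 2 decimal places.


Excess air = actual - stoichiometric = 23.5 - 12.5 = 11.00 kg/kg fuel
Excess air % = (excess / stoich) * 100 = (11.00 / 12.5) * 100 = 88.00%


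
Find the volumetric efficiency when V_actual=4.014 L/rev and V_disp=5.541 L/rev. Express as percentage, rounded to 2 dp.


eta_v = (V_actual / V_disp) * 100
Ratio = 4.014 / 5.541 = 0.7244
eta_v = 0.7244 * 100 = 72.44%


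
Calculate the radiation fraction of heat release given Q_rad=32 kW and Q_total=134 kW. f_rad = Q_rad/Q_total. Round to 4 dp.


f_rad = Q_rad / Q_total
f_rad = 32 / 134 = 0.2388


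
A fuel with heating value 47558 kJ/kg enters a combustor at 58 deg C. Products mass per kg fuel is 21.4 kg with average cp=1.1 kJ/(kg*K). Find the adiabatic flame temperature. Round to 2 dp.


T_ad = T_in + Hc / (m_p * cp)
Denominator = 21.4 * 1.1 = 23.5400
Temperature rise = 47558 / 23.5400 = 2020.31 K
T_ad = 58 + 2020.31 = 2078.31 deg C


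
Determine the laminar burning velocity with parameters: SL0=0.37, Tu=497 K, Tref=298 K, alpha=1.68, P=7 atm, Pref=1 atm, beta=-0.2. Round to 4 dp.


SL = SL0 * (Tu/Tref)^alpha * (P/Pref)^beta
T ratio = 497/298 = 1.66778523
(T ratio)^alpha = 1.66778523^1.68 = 2.361541
(P/Pref)^beta = 7^(-0.2) = 0.677611
SL = 0.37 * 2.361541 * 0.677611 = 0.5921 m/s


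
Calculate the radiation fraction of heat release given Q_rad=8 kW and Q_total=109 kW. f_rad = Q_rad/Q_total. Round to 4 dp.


f_rad = Q_rad / Q_total
f_rad = 8 / 109 = 0.0734


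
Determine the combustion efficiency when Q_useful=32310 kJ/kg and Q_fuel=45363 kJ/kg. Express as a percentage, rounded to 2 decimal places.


Efficiency = (Q_useful / Q_fuel) * 100
Efficiency = (32310 / 45363) * 100
Efficiency = 0.7123 * 100 = 71.23%


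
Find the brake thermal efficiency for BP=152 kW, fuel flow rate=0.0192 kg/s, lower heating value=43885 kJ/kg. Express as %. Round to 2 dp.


eta_BTE = (BP / (mf * LHV)) * 100
Denominator = 0.0192 * 43885 = 842.5920 kW
eta_BTE = (152 / 842.5920) * 100 = 18.04%


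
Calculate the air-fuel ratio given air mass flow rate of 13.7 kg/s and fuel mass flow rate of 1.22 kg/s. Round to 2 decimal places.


AFR = m_air / m_fuel
AFR = 13.7 / 1.22 = 11.23


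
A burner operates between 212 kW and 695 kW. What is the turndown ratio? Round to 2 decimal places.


TDR = Q_max / Q_min
TDR = 695 / 212 = 3.28


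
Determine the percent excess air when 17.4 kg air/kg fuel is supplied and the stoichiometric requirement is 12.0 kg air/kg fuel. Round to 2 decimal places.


Excess air = actual - stoichiometric = 17.4 - 12.0 = 5.40 kg/kg fuel
Excess air % = (excess / stoich) * 100 = (5.40 / 12.0) * 100 = 45.00%


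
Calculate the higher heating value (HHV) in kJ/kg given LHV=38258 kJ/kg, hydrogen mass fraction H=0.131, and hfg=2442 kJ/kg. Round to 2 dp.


HHV = LHV + hfg * 9 * H
Water addition = 2442 * 9 * 0.131 = 2879.118 kJ/kg
HHV = 38258 + 2879.118 = 41137.12 kJ/kg


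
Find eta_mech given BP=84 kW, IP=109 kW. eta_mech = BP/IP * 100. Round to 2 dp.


eta_mech = (BP / IP) * 100
Ratio = 84 / 109 = 0.7706
eta_mech = 0.7706 * 100 = 77.06%


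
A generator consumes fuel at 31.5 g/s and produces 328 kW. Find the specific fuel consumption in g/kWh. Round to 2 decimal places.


SFC = (mf / BP) * 3600
Rate = 31.5 / 328 = 0.096037 g/(s*kW)
SFC = 0.096037 * 3600 = 345.73 g/kWh


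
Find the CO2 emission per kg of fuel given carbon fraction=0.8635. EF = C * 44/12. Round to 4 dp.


EF = C_frac * (M_CO2 / M_C)
EF = 0.8635 * (44/12)
EF = 0.8635 * 3.666667 = 3.1662 kg_CO2/kg_fuel


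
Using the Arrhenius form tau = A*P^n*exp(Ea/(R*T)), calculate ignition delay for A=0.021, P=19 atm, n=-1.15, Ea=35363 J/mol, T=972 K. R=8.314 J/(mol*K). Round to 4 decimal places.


tau = A * P^n * exp(Ea/(R*T))
P^n = 19^(-1.15) = 0.03384023
Ea/(R*T) = 35363/(8.314*972) = 4.375955
exp(Ea/(R*T)) = 79.515716
tau = 0.021 * 0.03384023 * 79.515716 = 0.0565 ms


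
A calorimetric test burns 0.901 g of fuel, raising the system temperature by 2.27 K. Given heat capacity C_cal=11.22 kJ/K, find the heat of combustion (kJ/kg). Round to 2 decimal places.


Hc = C_cal * delta_T / m_fuel
Q_released = 11.22 * 2.27 = 25.4694 kJ
m_fuel = 0.901 g = 0.901/1000 kg = 0.000901 kg
Hc = 25.4694 / 0.000901 = 28267.92 kJ/kg


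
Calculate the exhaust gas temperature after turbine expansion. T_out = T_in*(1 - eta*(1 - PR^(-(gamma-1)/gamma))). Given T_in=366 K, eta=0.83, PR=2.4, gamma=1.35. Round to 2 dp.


T_out = T_in * (1 - eta * (1 - PR^(-(gamma-1)/gamma)))
Exponent = -(1.35-1)/1.35 = -0.25925926
PR^exp = 2.4^(-0.25925926) = 0.79694200
Factor = 1 - 0.83*(1 - 0.79694200) = 0.83146186
T_out = 366 * 0.83146186 = 304.32 K


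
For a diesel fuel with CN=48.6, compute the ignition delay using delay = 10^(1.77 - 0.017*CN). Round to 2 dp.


delay = 10^(1.77 - 0.017*CN)
Exponent = 1.77 - 0.017*48.6 = 0.9438
delay = 10^0.9438 = 8.79 ms


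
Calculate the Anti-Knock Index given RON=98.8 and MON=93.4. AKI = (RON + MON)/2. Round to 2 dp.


AKI = (RON + MON) / 2
AKI = (98.8 + 93.4) / 2
AKI = 192.2 / 2 = 96.10


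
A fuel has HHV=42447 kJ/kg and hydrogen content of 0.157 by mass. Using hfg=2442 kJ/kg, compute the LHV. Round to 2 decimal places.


LHV = HHV - hfg * 9 * H
Water correction = 2442 * 9 * 0.157 = 3450.546 kJ/kg
LHV = 42447 - 3450.546 = 38996.45 kJ/kg


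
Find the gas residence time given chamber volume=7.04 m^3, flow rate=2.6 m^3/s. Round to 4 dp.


tau = V / Q_flow
tau = 7.04 / 2.6 = 2.7077 s


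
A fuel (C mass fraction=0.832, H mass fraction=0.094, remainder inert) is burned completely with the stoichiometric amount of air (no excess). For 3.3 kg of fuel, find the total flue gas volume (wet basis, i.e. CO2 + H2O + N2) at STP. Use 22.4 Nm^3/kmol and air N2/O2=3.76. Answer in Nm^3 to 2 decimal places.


Per kg fuel: CO2 = (C/12 kmol)*22.4 = (0.832/12)*22.4 = 1.55307 Nm^3
Per kg fuel: H2O = (H/2 kmol)*22.4 = (0.094/2)*22.4 = 1.05280 Nm^3
O2 needed per kg fuel = C/12 + H/4 = 0.832/12 + 0.094/4 = 0.09283333 kmol
Per kg fuel: N2 = O2*3.76*22.4 = 0.09283333*3.76*22.4 = 7.81879 Nm^3
Total per kg = 1.55307 + 1.05280 + 7.81879 = 10.42466 Nm^3
Total = 10.42466 * 3.3 = 34.40 Nm^3
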